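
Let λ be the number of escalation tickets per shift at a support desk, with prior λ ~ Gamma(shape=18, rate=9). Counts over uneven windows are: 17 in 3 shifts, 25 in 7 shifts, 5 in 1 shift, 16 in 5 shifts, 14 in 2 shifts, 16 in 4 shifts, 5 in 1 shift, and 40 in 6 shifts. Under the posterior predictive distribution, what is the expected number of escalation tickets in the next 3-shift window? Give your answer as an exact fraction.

234/19

Total count: 17 + 25 + 5 + 16 + 14 + 16 + 5 + 40 = 138.
Total exposure: 3 + 7 + 1 + 5 + 2 + 4 + 1 + 6 = 29 shifts.
Posterior: α' = 18 + 138 = 156, β' = 9 + 29 = 38.
Predictive mean over a 3-shift window = T·E[λ|data] = 3·156/38 = 234/19.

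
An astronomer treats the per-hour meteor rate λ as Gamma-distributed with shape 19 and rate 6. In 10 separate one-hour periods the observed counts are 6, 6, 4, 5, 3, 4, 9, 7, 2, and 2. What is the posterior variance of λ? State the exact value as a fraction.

67/256

Total count: 6 + 6 + 4 + 5 + 3 + 4 + 9 + 7 + 2 + 2 = 48.
Total exposure: 10 hours.
By Gamma–Poisson conjugacy, the posterior is Gamma(α + Σx, β + Σt) = Gamma(19 + 48, 6 + 10) = Gamma(67, 16).
Posterior variance = α'/β'² = 67/256.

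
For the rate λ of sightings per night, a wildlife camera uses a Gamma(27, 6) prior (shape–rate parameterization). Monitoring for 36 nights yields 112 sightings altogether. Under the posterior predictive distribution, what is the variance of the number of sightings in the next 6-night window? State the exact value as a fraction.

1112/49

Total count 112 over total exposure 36 nights.
Posterior: α' = 27 + 112 = 139, β' = 6 + 36 = 42.
The posterior predictive for a window of length T is Negative Binomial with variance T·α'·(β'+T)/β'² = 6·139·48/1764 = 1112/49.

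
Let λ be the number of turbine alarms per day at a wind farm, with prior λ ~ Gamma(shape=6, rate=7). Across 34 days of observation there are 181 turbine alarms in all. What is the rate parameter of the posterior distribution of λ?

41

Total count 181 over total exposure 34 days.
Gamma(α, β) with Poisson data over total exposure Σt gives posterior Gamma(α+Σx, β+Σt) = Gamma(187, 41).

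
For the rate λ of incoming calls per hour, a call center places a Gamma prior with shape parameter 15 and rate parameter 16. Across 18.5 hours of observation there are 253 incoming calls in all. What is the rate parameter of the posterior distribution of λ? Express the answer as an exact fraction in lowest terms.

Total count 253 over total exposure 18.5 hours.
By Gamma–Poisson conjugacy, the posterior is Gamma(α + Σx, β + Σt) = Gamma(15 + 253, 16 + 18.5) = Gamma(268, 69/2).

69/2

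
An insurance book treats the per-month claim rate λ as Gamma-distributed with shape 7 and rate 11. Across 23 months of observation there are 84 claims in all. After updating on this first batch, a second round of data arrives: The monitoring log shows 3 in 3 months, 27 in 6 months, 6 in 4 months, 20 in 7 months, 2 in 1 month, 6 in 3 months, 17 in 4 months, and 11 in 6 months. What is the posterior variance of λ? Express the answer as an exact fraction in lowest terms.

Total count 84 over total exposure 23 months.
After the first batch: Gamma(7 + 84, 11 + 23) = Gamma(91, 34).
Total count: 3 + 27 + 6 + 20 + 2 + 6 + 17 + 11 = 92.
Total exposure: 3 + 6 + 4 + 7 + 1 + 3 + 4 + 6 = 34 months.
After the second batch: Gamma(91 + 92, 34 + 34) = Gamma(183, 68).
Posterior variance = α'/β'² = 183/4624.

183/4624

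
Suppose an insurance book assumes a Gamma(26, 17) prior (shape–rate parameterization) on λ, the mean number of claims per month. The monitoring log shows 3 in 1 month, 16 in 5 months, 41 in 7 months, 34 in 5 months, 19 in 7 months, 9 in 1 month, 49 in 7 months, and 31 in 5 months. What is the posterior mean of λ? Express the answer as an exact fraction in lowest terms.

Total count: 3 + 16 + 41 + 34 + 19 + 9 + 49 + 31 = 202.
Total exposure: 1 + 5 + 7 + 5 + 7 + 1 + 7 + 5 = 38 months.
The Gamma prior is conjugate for the Poisson rate, so λ | data ~ Gamma(26+202, 17+38) = Gamma(228, 55).
Posterior mean = α'/β' = 228/55.

228/55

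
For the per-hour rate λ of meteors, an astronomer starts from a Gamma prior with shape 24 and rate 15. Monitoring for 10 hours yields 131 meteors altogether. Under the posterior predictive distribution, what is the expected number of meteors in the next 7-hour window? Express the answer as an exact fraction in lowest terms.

Total count 131 over total exposure 10 hours.
The Gamma prior is conjugate for the Poisson rate, so λ | data ~ Gamma(24+131, 15+10) = Gamma(155, 25).
Predictive mean over a 7-hour window = T·E[λ|data] = 7·155/25 = 217/5.

217/5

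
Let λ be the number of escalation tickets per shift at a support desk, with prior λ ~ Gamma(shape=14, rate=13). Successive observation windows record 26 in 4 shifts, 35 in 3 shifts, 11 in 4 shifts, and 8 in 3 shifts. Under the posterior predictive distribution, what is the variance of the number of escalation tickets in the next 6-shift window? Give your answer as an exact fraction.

2068/81

Total count: 26 + 35 + 11 + 8 = 80.
Total exposure: 4 + 3 + 4 + 3 = 14 shifts.
Posterior: α' = 14 + 80 = 94, β' = 13 + 14 = 27.
The posterior predictive for a window of length T is Negative Binomial with variance T·α'·(β'+T)/β'² = 6·94·33/729 = 2068/81.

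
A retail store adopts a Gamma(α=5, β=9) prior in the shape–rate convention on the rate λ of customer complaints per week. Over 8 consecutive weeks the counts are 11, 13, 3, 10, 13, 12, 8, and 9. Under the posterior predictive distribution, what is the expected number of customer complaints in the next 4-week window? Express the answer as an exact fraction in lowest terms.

336/17

Total count: 11 + 13 + 3 + 10 + 13 + 12 + 8 + 9 = 79.
Total exposure: 8 weeks.
Gamma(α, β) with Poisson data over total exposure Σt gives posterior Gamma(α+Σx, β+Σt) = Gamma(84, 17).
Predictive mean over a 4-week window = T·E[λ|data] = 4·84/17 = 336/17.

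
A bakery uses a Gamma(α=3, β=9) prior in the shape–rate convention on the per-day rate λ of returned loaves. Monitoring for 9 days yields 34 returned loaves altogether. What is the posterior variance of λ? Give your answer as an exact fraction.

37/324

Total count 34 over total exposure 9 days.
Posterior: α' = 3 + 34 = 37, β' = 9 + 9 = 18.
Posterior variance = α'/β'² = 37/324.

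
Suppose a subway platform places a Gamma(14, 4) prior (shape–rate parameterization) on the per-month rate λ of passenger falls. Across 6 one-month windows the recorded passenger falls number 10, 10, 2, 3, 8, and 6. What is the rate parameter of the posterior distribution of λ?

Total count: 10 + 10 + 2 + 3 + 8 + 6 = 39.
Total exposure: 6 months.
Gamma(α, β) with Poisson data over total exposure Σt gives posterior Gamma(α+Σx, β+Σt) = Gamma(53, 10).

10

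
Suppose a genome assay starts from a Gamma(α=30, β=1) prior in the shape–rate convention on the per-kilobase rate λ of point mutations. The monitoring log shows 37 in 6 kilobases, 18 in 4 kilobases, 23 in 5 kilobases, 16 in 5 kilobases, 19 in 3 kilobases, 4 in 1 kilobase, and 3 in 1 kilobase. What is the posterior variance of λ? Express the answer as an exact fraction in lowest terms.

75/338

Total count: 37 + 18 + 23 + 16 + 19 + 4 + 3 = 120.
Total exposure: 6 + 4 + 5 + 5 + 3 + 1 + 1 = 25 kilobases.
By Gamma–Poisson conjugacy, the posterior is Gamma(α + Σx, β + Σt) = Gamma(30 + 120, 1 + 25) = Gamma(150, 26).
Posterior variance = α'/β'² = 150/676 = 75/338.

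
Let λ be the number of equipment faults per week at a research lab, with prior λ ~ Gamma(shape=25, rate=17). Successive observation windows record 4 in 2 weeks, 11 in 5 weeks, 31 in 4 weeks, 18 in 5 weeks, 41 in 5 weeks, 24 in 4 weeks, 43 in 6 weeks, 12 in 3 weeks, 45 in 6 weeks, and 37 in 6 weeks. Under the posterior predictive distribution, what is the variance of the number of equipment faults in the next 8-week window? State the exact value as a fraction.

55096/1323

Total count: 4 + 11 + 31 + 18 + 41 + 24 + 43 + 12 + 45 + 37 = 266.
Total exposure: 2 + 5 + 4 + 5 + 5 + 4 + 6 + 3 + 6 + 6 = 46 weeks.
The Gamma prior is conjugate for the Poisson rate, so λ | data ~ Gamma(25+266, 17+46) = Gamma(291, 63).
The posterior predictive for a window of length T is Negative Binomial with variance T·α'·(β'+T)/β'² = 8·291·71/3969 = 55096/1323.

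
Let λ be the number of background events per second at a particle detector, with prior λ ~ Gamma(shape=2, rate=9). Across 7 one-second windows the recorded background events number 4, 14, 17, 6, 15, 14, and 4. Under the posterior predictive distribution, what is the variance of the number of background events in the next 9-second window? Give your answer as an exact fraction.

4275/64

Total count: 4 + 14 + 17 + 6 + 15 + 14 + 4 = 74.
Total exposure: 7 seconds.
By Gamma–Poisson conjugacy, the posterior is Gamma(α + Σx, β + Σt) = Gamma(2 + 74, 9 + 7) = Gamma(76, 16).
The posterior predictive for a window of length T is Negative Binomial with variance T·α'·(β'+T)/β'² = 9·76·25/256 = 4275/64.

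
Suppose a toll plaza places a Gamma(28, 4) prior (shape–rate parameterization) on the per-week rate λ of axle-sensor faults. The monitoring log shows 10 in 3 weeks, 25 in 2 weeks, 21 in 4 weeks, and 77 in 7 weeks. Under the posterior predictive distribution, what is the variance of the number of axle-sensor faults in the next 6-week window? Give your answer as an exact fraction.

Total count: 10 + 25 + 21 + 77 = 133.
Total exposure: 3 + 2 + 4 + 7 = 16 weeks.
Gamma(α, β) with Poisson data over total exposure Σt gives posterior Gamma(α+Σx, β+Σt) = Gamma(161, 20).
The posterior predictive for a window of length T is Negative Binomial with variance T·α'·(β'+T)/β'² = 6·161·26/400 = 6279/100.

6279/100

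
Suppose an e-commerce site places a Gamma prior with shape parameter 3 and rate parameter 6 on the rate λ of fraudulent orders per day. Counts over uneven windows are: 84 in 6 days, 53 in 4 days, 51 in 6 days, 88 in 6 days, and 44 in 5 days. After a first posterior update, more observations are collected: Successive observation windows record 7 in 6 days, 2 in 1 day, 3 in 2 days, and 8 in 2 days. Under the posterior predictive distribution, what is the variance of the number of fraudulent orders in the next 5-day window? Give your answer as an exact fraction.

Total count: 84 + 53 + 51 + 88 + 44 = 320.
Total exposure: 6 + 4 + 6 + 6 + 5 = 27 days.
After the first batch: Gamma(3 + 320, 6 + 27) = Gamma(323, 33).
Total count: 7 + 2 + 3 + 8 = 20.
Total exposure: 6 + 1 + 2 + 2 = 11 days.
After the second batch: Gamma(323 + 20, 33 + 11) = Gamma(343, 44).
The posterior predictive for a window of length T is Negative Binomial with variance T·α'·(β'+T)/β'² = 5·343·49/1936 = 84035/1936.

84035/1936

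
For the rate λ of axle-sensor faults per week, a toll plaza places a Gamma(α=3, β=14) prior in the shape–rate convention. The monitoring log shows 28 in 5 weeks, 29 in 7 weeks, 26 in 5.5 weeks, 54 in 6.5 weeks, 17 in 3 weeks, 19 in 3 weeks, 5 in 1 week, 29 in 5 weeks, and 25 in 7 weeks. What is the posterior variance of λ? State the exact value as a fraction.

235/3249

Total count: 28 + 29 + 26 + 54 + 17 + 19 + 5 + 29 + 25 = 232.
Total exposure: 5 + 7 + 5.5 + 6.5 + 3 + 3 + 1 + 5 + 7 = 43 weeks.
The Gamma prior is conjugate for the Poisson rate, so λ | data ~ Gamma(3+232, 14+43) = Gamma(235, 57).
Posterior variance = α'/β'² = 235/3249.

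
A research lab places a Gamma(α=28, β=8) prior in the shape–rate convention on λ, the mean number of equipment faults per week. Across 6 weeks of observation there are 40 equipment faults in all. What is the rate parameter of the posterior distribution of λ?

Total count 40 over total exposure 6 weeks.
By Gamma–Poisson conjugacy, the posterior is Gamma(α + Σx, β + Σt) = Gamma(28 + 40, 8 + 6) = Gamma(68, 14).

14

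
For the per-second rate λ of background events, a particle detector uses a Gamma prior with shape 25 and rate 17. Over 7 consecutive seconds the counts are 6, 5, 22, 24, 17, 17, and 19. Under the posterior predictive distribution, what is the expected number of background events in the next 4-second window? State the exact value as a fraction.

45/2

Total count: 6 + 5 + 22 + 24 + 17 + 17 + 19 = 110.
Total exposure: 7 seconds.
By Gamma–Poisson conjugacy, the posterior is Gamma(α + Σx, β + Σt) = Gamma(25 + 110, 17 + 7) = Gamma(135, 24).
Predictive mean over a 4-second window = T·E[λ|data] = 4·135/24 = 45/2.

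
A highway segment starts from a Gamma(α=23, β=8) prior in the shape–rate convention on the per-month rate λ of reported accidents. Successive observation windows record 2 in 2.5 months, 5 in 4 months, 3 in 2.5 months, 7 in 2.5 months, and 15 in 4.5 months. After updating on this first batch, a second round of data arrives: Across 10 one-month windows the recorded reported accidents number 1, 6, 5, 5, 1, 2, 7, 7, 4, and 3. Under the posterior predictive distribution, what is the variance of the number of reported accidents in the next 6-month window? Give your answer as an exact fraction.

5760/289

Total count: 2 + 5 + 3 + 7 + 15 = 32.
Total exposure: 2.5 + 4 + 2.5 + 2.5 + 4.5 = 16 months.
After the first batch: Gamma(23 + 32, 8 + 16) = Gamma(55, 24).
Total count: 1 + 6 + 5 + 5 + 1 + 2 + 7 + 7 + 4 + 3 = 41.
Total exposure: 10 months.
After the second batch: Gamma(55 + 41, 24 + 10) = Gamma(96, 34).
The posterior predictive for a window of length T is Negative Binomial with variance T·α'·(β'+T)/β'² = 6·96·40/1156 = 5760/289.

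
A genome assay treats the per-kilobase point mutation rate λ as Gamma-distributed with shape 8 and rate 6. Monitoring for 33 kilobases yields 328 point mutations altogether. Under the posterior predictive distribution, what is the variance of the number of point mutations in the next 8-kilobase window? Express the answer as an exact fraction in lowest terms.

Total count 328 over total exposure 33 kilobases.
Gamma(α, β) with Poisson data over total exposure Σt gives posterior Gamma(α+Σx, β+Σt) = Gamma(336, 39).
The posterior predictive for a window of length T is Negative Binomial with variance T·α'·(β'+T)/β'² = 8·336·47/1521 = 42112/507.

42112/507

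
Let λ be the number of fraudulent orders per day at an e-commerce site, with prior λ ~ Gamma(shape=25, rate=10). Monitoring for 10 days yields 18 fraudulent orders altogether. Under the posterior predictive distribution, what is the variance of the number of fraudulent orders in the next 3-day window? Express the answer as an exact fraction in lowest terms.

2967/400

Total count 18 over total exposure 10 days.
By Gamma–Poisson conjugacy, the posterior is Gamma(α + Σx, β + Σt) = Gamma(25 + 18, 10 + 10) = Gamma(43, 20).
The posterior predictive for a window of length T is Negative Binomial with variance T·α'·(β'+T)/β'² = 3·43·23/400 = 2967/400.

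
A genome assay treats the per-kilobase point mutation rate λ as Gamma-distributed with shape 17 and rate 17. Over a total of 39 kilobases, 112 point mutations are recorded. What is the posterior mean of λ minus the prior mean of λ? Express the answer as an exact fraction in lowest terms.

Total count 112 over total exposure 39 kilobases.
By Gamma–Poisson conjugacy, the posterior is Gamma(α + Σx, β + Σt) = Gamma(17 + 112, 17 + 39) = Gamma(129, 56).
Posterior mean = 129/56 = 129/56; prior mean = 17/17 = 1. Difference = 129/56 − 1 = 73/56.

73/56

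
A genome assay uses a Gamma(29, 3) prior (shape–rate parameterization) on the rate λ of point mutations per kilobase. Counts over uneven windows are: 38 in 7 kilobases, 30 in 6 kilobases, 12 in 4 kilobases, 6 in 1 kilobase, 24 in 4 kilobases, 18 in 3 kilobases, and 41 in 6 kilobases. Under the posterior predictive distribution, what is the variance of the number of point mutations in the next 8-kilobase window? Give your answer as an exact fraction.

16632/289

Total count: 38 + 30 + 12 + 6 + 24 + 18 + 41 = 169.
Total exposure: 7 + 6 + 4 + 1 + 4 + 3 + 6 = 31 kilobases.
By Gamma–Poisson conjugacy, the posterior is Gamma(α + Σx, β + Σt) = Gamma(29 + 169, 3 + 31) = Gamma(198, 34).
The posterior predictive for a window of length T is Negative Binomial with variance T·α'·(β'+T)/β'² = 8·198·42/1156 = 16632/289.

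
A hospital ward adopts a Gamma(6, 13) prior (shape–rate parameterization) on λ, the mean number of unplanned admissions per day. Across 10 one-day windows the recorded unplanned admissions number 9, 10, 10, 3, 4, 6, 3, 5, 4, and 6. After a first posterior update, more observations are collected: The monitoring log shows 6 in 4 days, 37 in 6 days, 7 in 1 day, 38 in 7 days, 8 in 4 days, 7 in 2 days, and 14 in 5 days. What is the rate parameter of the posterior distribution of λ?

52

Total count: 9 + 10 + 10 + 3 + 4 + 6 + 3 + 5 + 4 + 6 = 60.
Total exposure: 10 days.
After the first batch: Gamma(6 + 60, 13 + 10) = Gamma(66, 23).
Total count: 6 + 37 + 7 + 38 + 8 + 7 + 14 = 117.
Total exposure: 4 + 6 + 1 + 7 + 4 + 2 + 5 = 29 days.
After the second batch: Gamma(66 + 117, 23 + 29) = Gamma(183, 52).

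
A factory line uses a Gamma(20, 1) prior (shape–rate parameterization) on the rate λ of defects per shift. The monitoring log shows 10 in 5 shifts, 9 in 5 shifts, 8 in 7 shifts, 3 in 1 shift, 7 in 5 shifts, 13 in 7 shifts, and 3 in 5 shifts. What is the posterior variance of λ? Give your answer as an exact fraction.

Total count: 10 + 9 + 8 + 3 + 7 + 13 + 3 = 53.
Total exposure: 5 + 5 + 7 + 1 + 5 + 7 + 5 = 35 shifts.
By Gamma–Poisson conjugacy, the posterior is Gamma(α + Σx, β + Σt) = Gamma(20 + 53, 1 + 35) = Gamma(73, 36).
Posterior variance = α'/β'² = 73/1296.

73/1296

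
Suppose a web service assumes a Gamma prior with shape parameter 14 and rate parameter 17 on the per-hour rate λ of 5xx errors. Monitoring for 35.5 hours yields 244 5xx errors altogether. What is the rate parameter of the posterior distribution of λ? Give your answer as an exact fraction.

Total count 244 over total exposure 35.5 hours.
By Gamma–Poisson conjugacy, the posterior is Gamma(α + Σx, β + Σt) = Gamma(14 + 244, 17 + 35.5) = Gamma(258, 105/2).

105/2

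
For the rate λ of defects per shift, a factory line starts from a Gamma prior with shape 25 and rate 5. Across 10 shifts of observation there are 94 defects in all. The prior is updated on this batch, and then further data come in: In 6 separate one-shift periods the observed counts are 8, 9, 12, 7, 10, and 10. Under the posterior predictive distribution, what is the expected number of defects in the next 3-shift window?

25

Total count 94 over total exposure 10 shifts.
After the first batch: Gamma(25 + 94, 5 + 10) = Gamma(119, 15).
Total count: 8 + 9 + 12 + 7 + 10 + 10 = 56.
Total exposure: 6 shifts.
After the second batch: Gamma(119 + 56, 15 + 6) = Gamma(175, 21).
Predictive mean over a 3-shift window = T·E[λ|data] = 3·175/21 = 25.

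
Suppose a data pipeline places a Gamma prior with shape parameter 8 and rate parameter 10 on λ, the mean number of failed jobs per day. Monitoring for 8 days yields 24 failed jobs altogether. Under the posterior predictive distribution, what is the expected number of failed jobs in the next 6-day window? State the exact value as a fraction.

32/3

Total count 24 over total exposure 8 days.
Gamma(α, β) with Poisson data over total exposure Σt gives posterior Gamma(α+Σx, β+Σt) = Gamma(32, 18).
Predictive mean over a 6-day window = T·E[λ|data] = 6·32/18 = 32/3.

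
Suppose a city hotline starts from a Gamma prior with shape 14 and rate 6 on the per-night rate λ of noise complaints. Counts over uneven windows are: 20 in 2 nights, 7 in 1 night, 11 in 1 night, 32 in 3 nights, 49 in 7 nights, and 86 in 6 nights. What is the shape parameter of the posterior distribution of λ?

Total count: 20 + 7 + 11 + 32 + 49 + 86 = 205.
Total exposure: 2 + 1 + 1 + 3 + 7 + 6 = 20 nights.
Posterior: α' = 14 + 205 = 219, β' = 6 + 20 = 26.

219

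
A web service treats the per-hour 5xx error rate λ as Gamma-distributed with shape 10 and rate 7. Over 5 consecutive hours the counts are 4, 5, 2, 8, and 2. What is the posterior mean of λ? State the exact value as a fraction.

31/12

Total count: 4 + 5 + 2 + 8 + 2 = 21.
Total exposure: 5 hours.
Gamma(α, β) with Poisson data over total exposure Σt gives posterior Gamma(α+Σx, β+Σt) = Gamma(31, 12).
Posterior mean = α'/β' = 31/12.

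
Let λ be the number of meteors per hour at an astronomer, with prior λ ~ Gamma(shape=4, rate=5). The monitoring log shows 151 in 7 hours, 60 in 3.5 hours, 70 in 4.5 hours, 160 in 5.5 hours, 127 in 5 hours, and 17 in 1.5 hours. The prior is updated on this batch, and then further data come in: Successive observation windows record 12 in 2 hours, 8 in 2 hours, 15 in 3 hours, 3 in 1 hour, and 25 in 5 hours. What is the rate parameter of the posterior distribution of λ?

Total count: 151 + 60 + 70 + 160 + 127 + 17 = 585.
Total exposure: 7 + 3.5 + 4.5 + 5.5 + 5 + 1.5 = 27 hours.
After the first batch: Gamma(4 + 585, 5 + 27) = Gamma(589, 32).
Total count: 12 + 8 + 15 + 3 + 25 = 63.
Total exposure: 2 + 2 + 3 + 1 + 5 = 13 hours.
After the second batch: Gamma(589 + 63, 32 + 13) = Gamma(652, 45).

45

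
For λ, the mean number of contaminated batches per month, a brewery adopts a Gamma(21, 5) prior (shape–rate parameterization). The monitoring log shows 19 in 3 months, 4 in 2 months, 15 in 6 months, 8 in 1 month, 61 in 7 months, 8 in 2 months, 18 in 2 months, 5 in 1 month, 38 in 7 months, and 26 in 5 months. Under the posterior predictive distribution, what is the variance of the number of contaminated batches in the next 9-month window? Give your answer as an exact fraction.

100350/1681

Total count: 19 + 4 + 15 + 8 + 61 + 8 + 18 + 5 + 38 + 26 = 202.
Total exposure: 3 + 2 + 6 + 1 + 7 + 2 + 2 + 1 + 7 + 5 = 36 months.
The Gamma prior is conjugate for the Poisson rate, so λ | data ~ Gamma(21+202, 5+36) = Gamma(223, 41).
The posterior predictive for a window of length T is Negative Binomial with variance T·α'·(β'+T)/β'² = 9·223·50/1681 = 100350/1681.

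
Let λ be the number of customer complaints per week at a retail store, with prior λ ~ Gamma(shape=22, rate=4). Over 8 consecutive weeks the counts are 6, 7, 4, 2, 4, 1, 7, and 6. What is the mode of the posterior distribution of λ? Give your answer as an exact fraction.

29/6

Total count: 6 + 7 + 4 + 2 + 4 + 1 + 7 + 6 = 37.
Total exposure: 8 weeks.
Gamma(α, β) with Poisson data over total exposure Σt gives posterior Gamma(α+Σx, β+Σt) = Gamma(59, 12).
Posterior mode = (α'−1)/β' = 58/12 = 29/6.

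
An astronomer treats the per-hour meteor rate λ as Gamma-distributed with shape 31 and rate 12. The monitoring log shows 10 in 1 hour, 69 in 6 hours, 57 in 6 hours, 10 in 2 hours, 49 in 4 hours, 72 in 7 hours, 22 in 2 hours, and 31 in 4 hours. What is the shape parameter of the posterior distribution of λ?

351

Total count: 10 + 69 + 57 + 10 + 49 + 72 + 22 + 31 = 320.
Total exposure: 1 + 6 + 6 + 2 + 4 + 7 + 2 + 4 = 32 hours.
Gamma(α, β) with Poisson data over total exposure Σt gives posterior Gamma(α+Σx, β+Σt) = Gamma(351, 44).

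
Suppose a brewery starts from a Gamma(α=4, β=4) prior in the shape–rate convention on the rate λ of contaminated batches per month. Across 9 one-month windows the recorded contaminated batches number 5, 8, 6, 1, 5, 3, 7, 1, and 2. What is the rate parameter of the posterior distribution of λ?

13

Total count: 5 + 8 + 6 + 1 + 5 + 3 + 7 + 1 + 2 = 38.
Total exposure: 9 months.
Conjugate update: add total count to the shape and total exposure to the rate, giving Gamma(42, 13).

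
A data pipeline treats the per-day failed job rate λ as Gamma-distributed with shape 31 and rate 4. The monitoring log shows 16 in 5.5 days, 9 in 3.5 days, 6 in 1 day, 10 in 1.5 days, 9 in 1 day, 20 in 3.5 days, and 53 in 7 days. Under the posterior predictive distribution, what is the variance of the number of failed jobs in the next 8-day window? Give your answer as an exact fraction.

Total count: 16 + 9 + 6 + 10 + 9 + 20 + 53 = 123.
Total exposure: 5.5 + 3.5 + 1 + 1.5 + 1 + 3.5 + 7 = 23 days.
Conjugate update: add total count to the shape and total exposure to the rate, giving Gamma(154, 27).
The posterior predictive for a window of length T is Negative Binomial with variance T·α'·(β'+T)/β'² = 8·154·35/729 = 43120/729.

43120/729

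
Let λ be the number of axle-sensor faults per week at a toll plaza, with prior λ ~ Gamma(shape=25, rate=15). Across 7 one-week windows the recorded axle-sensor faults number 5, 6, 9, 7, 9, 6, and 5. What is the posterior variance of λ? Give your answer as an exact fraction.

18/121

Total count: 5 + 6 + 9 + 7 + 9 + 6 + 5 = 47.
Total exposure: 7 weeks.
The Gamma prior is conjugate for the Poisson rate, so λ | data ~ Gamma(25+47, 15+7) = Gamma(72, 22).
Posterior variance = α'/β'² = 72/484 = 18/121.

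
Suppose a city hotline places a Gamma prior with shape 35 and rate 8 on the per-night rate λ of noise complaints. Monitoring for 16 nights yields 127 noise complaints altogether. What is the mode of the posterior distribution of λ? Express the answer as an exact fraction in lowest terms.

Total count 127 over total exposure 16 nights.
Conjugate update: add total count to the shape and total exposure to the rate, giving Gamma(162, 24).
Posterior mode = (α'−1)/β' = 161/24.

161/24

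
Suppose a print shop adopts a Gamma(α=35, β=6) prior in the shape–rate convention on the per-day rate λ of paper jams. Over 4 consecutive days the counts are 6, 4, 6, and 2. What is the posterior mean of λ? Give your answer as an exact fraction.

53/10

Total count: 6 + 4 + 6 + 2 = 18.
Total exposure: 4 days.
The Gamma prior is conjugate for the Poisson rate, so λ | data ~ Gamma(35+18, 6+4) = Gamma(53, 10).
Posterior mean = α'/β' = 53/10.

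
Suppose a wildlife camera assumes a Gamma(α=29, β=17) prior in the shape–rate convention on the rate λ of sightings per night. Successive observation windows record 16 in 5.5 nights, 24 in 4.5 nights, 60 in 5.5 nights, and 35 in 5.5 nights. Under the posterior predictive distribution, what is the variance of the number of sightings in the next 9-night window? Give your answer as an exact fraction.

17343/361

Total count: 16 + 24 + 60 + 35 = 135.
Total exposure: 5.5 + 4.5 + 5.5 + 5.5 = 21 nights.
Gamma(α, β) with Poisson data over total exposure Σt gives posterior Gamma(α+Σx, β+Σt) = Gamma(164, 38).
The posterior predictive for a window of length T is Negative Binomial with variance T·α'·(β'+T)/β'² = 9·164·47/1444 = 17343/361.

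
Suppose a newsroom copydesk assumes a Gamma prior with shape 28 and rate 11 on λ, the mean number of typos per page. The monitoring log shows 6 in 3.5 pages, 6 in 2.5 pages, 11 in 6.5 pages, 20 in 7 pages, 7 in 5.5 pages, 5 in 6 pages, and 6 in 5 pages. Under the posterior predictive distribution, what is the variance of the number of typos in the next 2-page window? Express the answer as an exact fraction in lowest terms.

Total count: 6 + 6 + 11 + 20 + 7 + 5 + 6 = 61.
Total exposure: 3.5 + 2.5 + 6.5 + 7 + 5.5 + 6 + 5 = 36 pages.
Gamma(α, β) with Poisson data over total exposure Σt gives posterior Gamma(α+Σx, β+Σt) = Gamma(89, 47).
The posterior predictive for a window of length T is Negative Binomial with variance T·α'·(β'+T)/β'² = 2·89·49/2209 = 8722/2209.

8722/2209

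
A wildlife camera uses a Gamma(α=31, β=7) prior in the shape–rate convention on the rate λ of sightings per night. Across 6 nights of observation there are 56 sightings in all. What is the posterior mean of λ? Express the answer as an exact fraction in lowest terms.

87/13

Total count 56 over total exposure 6 nights.
Posterior: α' = 31 + 56 = 87, β' = 7 + 6 = 13.
Posterior mean = α'/β' = 87/13.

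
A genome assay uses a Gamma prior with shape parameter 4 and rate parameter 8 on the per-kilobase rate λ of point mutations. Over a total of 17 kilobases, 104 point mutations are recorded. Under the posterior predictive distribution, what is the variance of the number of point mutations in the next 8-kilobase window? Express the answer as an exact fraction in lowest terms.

28512/625

Total count 104 over total exposure 17 kilobases.
Conjugate update: add total count to the shape and total exposure to the rate, giving Gamma(108, 25).
The posterior predictive for a window of length T is Negative Binomial with variance T·α'·(β'+T)/β'² = 8·108·33/625 = 28512/625.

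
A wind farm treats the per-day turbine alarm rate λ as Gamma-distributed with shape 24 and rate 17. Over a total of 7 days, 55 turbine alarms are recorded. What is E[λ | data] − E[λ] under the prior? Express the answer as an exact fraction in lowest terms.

767/408

Total count 55 over total exposure 7 days.
The Gamma prior is conjugate for the Poisson rate, so λ | data ~ Gamma(24+55, 17+7) = Gamma(79, 24).
Posterior mean = 79/24 = 79/24; prior mean = 24/17 = 24/17. Difference = 79/24 − 24/17 = 767/408.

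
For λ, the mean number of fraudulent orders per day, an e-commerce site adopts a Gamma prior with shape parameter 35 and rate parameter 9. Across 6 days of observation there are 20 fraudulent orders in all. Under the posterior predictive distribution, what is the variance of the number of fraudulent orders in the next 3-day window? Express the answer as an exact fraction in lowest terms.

66/5

Total count 20 over total exposure 6 days.
The Gamma prior is conjugate for the Poisson rate, so λ | data ~ Gamma(35+20, 9+6) = Gamma(55, 15).
The posterior predictive for a window of length T is Negative Binomial with variance T·α'·(β'+T)/β'² = 3·55·18/225 = 66/5.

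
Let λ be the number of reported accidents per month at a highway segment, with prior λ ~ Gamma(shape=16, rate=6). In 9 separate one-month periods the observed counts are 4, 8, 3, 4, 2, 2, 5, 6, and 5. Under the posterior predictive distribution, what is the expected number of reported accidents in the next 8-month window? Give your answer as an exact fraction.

88/3

Total count: 4 + 8 + 3 + 4 + 2 + 2 + 5 + 6 + 5 = 39.
Total exposure: 9 months.
Conjugate update: add total count to the shape and total exposure to the rate, giving Gamma(55, 15).
Predictive mean over an 8-month window = T·E[λ|data] = 8·55/15 = 88/3.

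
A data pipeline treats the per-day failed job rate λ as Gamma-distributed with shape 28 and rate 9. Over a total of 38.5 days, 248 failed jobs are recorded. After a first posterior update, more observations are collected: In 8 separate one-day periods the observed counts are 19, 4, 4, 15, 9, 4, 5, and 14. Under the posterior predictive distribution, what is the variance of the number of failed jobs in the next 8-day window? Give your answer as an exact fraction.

Total count 248 over total exposure 38.5 days.
After the first batch: Gamma(28 + 248, 9 + 38.5) = Gamma(276, 95/2).
Total count: 19 + 4 + 4 + 15 + 9 + 4 + 5 + 14 = 74.
Total exposure: 8 days.
After the second batch: Gamma(276 + 74, 95/2 + 8) = Gamma(350, 111/2).
The posterior predictive for a window of length T is Negative Binomial with variance T·α'·(β'+T)/β'² = 8·350·(127/2)/(12321/4) = 711200/12321.

711200/12321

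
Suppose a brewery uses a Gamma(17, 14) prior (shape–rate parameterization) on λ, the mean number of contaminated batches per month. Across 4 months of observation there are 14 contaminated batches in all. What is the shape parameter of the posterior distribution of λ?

31

Total count 14 over total exposure 4 months.
Gamma(α, β) with Poisson data over total exposure Σt gives posterior Gamma(α+Σx, β+Σt) = Gamma(31, 18).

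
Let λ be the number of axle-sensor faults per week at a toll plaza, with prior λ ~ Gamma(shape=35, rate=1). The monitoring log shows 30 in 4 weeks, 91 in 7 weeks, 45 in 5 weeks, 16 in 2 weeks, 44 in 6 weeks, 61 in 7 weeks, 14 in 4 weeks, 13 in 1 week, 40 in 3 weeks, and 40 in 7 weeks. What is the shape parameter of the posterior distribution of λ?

429

Total count: 30 + 91 + 45 + 16 + 44 + 61 + 14 + 13 + 40 + 40 = 394.
Total exposure: 4 + 7 + 5 + 2 + 6 + 7 + 4 + 1 + 3 + 7 = 46 weeks.
The Gamma prior is conjugate for the Poisson rate, so λ | data ~ Gamma(35+394, 1+46) = Gamma(429, 47).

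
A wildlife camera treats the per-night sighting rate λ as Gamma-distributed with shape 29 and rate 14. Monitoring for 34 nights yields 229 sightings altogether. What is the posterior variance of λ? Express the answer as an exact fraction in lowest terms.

Total count 229 over total exposure 34 nights.
By Gamma–Poisson conjugacy, the posterior is Gamma(α + Σx, β + Σt) = Gamma(29 + 229, 14 + 34) = Gamma(258, 48).
Posterior variance = α'/β'² = 258/2304 = 43/384.

43/384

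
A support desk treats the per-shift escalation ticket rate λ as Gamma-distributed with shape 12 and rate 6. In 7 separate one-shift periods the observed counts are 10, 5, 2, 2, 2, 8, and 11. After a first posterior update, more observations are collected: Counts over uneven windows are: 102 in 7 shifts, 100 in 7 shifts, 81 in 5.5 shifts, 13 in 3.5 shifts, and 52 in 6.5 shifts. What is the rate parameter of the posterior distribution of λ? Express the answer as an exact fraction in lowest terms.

Total count: 10 + 5 + 2 + 2 + 2 + 8 + 11 = 40.
Total exposure: 7 shifts.
After the first batch: Gamma(12 + 40, 6 + 7) = Gamma(52, 13).
Total count: 102 + 100 + 81 + 13 + 52 = 348.
Total exposure: 7 + 7 + 5.5 + 3.5 + 6.5 = 29.5 shifts.
After the second batch: Gamma(52 + 348, 13 + 29.5) = Gamma(400, 85/2).

85/2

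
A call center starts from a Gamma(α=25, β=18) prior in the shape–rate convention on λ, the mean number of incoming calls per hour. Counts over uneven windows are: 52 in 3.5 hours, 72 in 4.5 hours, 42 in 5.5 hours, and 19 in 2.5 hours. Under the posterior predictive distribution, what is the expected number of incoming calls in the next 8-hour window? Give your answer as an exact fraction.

840/17

Total count: 52 + 72 + 42 + 19 = 185.
Total exposure: 3.5 + 4.5 + 5.5 + 2.5 = 16 hours.
By Gamma–Poisson conjugacy, the posterior is Gamma(α + Σx, β + Σt) = Gamma(25 + 185, 18 + 16) = Gamma(210, 34).
Predictive mean over an 8-hour window = T·E[λ|data] = 8·210/34 = 840/17.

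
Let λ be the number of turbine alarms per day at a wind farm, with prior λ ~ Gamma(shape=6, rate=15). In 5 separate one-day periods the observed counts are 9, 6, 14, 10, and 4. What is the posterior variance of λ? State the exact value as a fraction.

Total count: 9 + 6 + 14 + 10 + 4 = 43.
Total exposure: 5 days.
Gamma(α, β) with Poisson data over total exposure Σt gives posterior Gamma(α+Σx, β+Σt) = Gamma(49, 20).
Posterior variance = α'/β'² = 49/400.

49/400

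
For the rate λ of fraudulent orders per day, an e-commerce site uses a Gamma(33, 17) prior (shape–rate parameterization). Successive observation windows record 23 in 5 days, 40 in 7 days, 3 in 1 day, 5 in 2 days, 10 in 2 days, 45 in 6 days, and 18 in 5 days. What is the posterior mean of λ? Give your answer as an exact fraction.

Total count: 23 + 40 + 3 + 5 + 10 + 45 + 18 = 144.
Total exposure: 5 + 7 + 1 + 2 + 2 + 6 + 5 = 28 days.
Gamma(α, β) with Poisson data over total exposure Σt gives posterior Gamma(α+Σx, β+Σt) = Gamma(177, 45).
Posterior mean = α'/β' = 177/45 = 59/15.

59/15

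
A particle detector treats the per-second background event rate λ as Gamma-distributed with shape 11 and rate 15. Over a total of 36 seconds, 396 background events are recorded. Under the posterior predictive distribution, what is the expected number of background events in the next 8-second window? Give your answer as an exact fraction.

3256/51

Total count 396 over total exposure 36 seconds.
The Gamma prior is conjugate for the Poisson rate, so λ | data ~ Gamma(11+396, 15+36) = Gamma(407, 51).
Predictive mean over an 8-second window = T·E[λ|data] = 8·407/51 = 3256/51.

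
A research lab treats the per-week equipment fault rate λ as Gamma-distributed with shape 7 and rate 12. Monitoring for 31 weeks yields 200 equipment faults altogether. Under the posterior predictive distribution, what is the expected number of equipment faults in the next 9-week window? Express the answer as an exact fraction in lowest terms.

Total count 200 over total exposure 31 weeks.
The Gamma prior is conjugate for the Poisson rate, so λ | data ~ Gamma(7+200, 12+31) = Gamma(207, 43).
Predictive mean over a 9-week window = T·E[λ|data] = 9·207/43 = 1863/43.

1863/43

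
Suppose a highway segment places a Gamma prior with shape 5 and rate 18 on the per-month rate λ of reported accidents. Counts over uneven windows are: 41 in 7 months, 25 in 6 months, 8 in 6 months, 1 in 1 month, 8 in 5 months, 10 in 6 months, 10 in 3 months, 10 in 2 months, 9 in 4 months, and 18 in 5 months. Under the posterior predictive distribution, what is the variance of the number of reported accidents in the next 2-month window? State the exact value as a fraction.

18850/3969

Total count: 41 + 25 + 8 + 1 + 8 + 10 + 10 + 10 + 9 + 18 = 140.
Total exposure: 7 + 6 + 6 + 1 + 5 + 6 + 3 + 2 + 4 + 5 = 45 months.
Posterior: α' = 5 + 140 = 145, β' = 18 + 45 = 63.
The posterior predictive for a window of length T is Negative Binomial with variance T·α'·(β'+T)/β'² = 2·145·65/3969 = 18850/3969.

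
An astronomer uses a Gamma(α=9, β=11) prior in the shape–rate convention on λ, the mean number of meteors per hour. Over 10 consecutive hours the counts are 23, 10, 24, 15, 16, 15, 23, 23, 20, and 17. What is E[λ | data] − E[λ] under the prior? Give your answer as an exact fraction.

652/77

Total count: 23 + 10 + 24 + 15 + 16 + 15 + 23 + 23 + 20 + 17 = 186.
Total exposure: 10 hours.
The Gamma prior is conjugate for the Poisson rate, so λ | data ~ Gamma(9+186, 11+10) = Gamma(195, 21).
Posterior mean = 195/21 = 65/7; prior mean = 9/11 = 9/11. Difference = 65/7 − 9/11 = 652/77.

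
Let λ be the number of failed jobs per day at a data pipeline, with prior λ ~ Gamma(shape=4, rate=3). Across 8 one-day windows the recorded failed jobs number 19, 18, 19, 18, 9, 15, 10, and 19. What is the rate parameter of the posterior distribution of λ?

11

Total count: 19 + 18 + 19 + 18 + 9 + 15 + 10 + 19 = 127.
Total exposure: 8 days.
Conjugate update: add total count to the shape and total exposure to the rate, giving Gamma(131, 11).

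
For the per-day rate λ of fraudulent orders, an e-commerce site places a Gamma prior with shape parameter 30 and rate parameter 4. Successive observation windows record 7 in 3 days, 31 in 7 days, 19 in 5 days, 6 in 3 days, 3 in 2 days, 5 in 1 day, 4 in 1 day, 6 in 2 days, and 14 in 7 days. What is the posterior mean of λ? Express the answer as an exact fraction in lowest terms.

Total count: 7 + 31 + 19 + 6 + 3 + 5 + 4 + 6 + 14 = 95.
Total exposure: 3 + 7 + 5 + 3 + 2 + 1 + 1 + 2 + 7 = 31 days.
Posterior: α' = 30 + 95 = 125, β' = 4 + 31 = 35.
Posterior mean = α'/β' = 125/35 = 25/7.

25/7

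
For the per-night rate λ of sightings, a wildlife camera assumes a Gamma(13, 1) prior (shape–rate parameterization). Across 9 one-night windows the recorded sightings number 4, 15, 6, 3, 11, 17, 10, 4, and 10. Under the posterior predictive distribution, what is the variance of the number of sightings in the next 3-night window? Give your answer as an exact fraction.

3627/100

Total count: 4 + 15 + 6 + 3 + 11 + 17 + 10 + 4 + 10 = 80.
Total exposure: 9 nights.
Gamma(α, β) with Poisson data over total exposure Σt gives posterior Gamma(α+Σx, β+Σt) = Gamma(93, 10).
The posterior predictive for a window of length T is Negative Binomial with variance T·α'·(β'+T)/β'² = 3·93·13/100 = 3627/100.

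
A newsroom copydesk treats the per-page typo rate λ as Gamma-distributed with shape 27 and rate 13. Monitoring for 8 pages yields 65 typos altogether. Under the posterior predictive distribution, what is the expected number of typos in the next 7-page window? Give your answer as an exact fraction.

Total count 65 over total exposure 8 pages.
Gamma(α, β) with Poisson data over total exposure Σt gives posterior Gamma(α+Σx, β+Σt) = Gamma(92, 21).
Predictive mean over a 7-page window = T·E[λ|data] = 7·92/21 = 92/3.

92/3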